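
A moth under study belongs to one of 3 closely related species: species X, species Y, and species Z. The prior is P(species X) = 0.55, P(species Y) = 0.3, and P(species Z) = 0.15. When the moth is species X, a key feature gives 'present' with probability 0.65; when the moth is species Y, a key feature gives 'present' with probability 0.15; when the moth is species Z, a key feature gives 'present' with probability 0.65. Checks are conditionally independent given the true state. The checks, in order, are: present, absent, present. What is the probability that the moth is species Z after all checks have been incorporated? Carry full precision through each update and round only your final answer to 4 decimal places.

Each posterior becomes the prior for the next update.
After 'present': normaliser = 0.65·0.5500 + 0.15·0.3000 + 0.65·0.1500; P(species X) ≈ 0.7150, P(species Y) ≈ 0.0900, P(species Z) ≈ 0.1950
After 'absent': normaliser = 0.35·0.7150 + 0.85·0.0900 + 0.35·0.1950; P(species X) ≈ 0.6335, P(species Y) ≈ 0.1937, P(species Z) ≈ 0.1728
After 'present': normaliser = 0.65·0.6335 + 0.15·0.1937 + 0.65·0.1728; P(species X) ≈ 0.7445, P(species Y) ≈ 0.0525, P(species Z) ≈ 0.2030

0.2030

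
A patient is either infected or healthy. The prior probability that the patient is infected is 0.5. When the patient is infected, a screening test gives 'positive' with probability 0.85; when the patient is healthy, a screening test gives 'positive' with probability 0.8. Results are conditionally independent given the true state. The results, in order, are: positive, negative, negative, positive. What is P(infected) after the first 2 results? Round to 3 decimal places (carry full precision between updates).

0.443

Apply Bayes' rule sequentially, carrying P(infected) forward.
After 'positive': P(infected) = 0.85·0.5000 / (0.85·0.5000 + 0.8·0.5000) ≈ 0.5152
After 'negative': P(infected) = 0.15·0.5152 / (0.15·0.5152 + 0.2·0.4848) ≈ 0.4435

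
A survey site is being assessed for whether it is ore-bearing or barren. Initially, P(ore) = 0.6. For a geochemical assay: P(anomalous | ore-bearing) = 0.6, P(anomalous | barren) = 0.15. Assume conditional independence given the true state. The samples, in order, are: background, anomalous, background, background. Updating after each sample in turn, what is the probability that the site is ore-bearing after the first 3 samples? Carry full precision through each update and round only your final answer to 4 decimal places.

0.5706

After 'background': P(ore) = 0.4·0.6000 / (0.4·0.6000 + 0.85·0.4000) ≈ 0.4138
After 'anomalous': P(ore) = 0.6·0.4138 / (0.6·0.4138 + 0.15·0.5862) ≈ 0.7385
After 'background': P(ore) = 0.4·0.7385 / (0.4·0.7385 + 0.85·0.2615) ≈ 0.5706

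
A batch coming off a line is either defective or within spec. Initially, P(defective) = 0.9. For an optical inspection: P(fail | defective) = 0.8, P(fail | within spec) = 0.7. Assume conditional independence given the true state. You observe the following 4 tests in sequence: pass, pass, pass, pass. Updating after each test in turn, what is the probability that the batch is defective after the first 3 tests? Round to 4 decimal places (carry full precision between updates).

Apply Bayes' rule sequentially, carrying P(defective) forward.
After 'pass': P(defective) = 0.2·0.9000 / (0.2·0.9000 + 0.3·0.1000) ≈ 0.8571
After 'pass': P(defective) = 0.2·0.8571 / (0.2·0.8571 + 0.3·0.1429) ≈ 0.8000
After 'pass': P(defective) = 0.2·0.8000 / (0.2·0.8000 + 0.3·0.2000) ≈ 0.7273

0.7273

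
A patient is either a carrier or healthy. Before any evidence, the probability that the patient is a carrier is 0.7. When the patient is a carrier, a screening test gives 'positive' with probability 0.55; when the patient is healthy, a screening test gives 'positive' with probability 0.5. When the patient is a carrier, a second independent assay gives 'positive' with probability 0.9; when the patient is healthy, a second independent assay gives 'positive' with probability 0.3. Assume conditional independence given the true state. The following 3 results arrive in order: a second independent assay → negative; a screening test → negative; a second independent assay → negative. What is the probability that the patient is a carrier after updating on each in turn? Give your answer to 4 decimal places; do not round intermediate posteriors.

After a second independent assay='negative': P(carrier) = 0.1·0.7000 / (0.1·0.7000 + 0.7·0.3000) ≈ 0.2500
After a screening test='negative': P(carrier) = 0.45·0.2500 / (0.45·0.2500 + 0.5·0.7500) ≈ 0.2308
After a second independent assay='negative': P(carrier) = 0.1·0.2308 / (0.1·0.2308 + 0.7·0.7692) ≈ 0.0411

0.0411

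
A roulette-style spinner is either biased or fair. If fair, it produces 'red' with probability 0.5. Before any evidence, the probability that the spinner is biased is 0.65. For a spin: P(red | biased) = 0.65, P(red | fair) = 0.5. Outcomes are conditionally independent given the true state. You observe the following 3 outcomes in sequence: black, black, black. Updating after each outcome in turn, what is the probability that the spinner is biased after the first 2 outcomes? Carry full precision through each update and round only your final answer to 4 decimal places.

After 'black': P(biased) = 0.35·0.6500 / (0.35·0.6500 + 0.5·0.3500) ≈ 0.5652
After 'black': P(biased) = 0.35·0.5652 / (0.35·0.5652 + 0.5·0.4348) ≈ 0.4764

0.4764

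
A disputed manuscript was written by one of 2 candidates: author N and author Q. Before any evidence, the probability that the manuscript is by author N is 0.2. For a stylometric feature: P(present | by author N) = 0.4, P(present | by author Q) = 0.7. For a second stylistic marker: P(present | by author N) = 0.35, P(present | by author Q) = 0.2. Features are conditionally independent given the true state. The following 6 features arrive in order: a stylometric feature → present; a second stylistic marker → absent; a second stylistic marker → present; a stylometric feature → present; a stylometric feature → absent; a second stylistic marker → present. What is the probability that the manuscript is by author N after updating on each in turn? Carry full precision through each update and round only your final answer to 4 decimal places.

After a stylometric feature='present': P(author N) = 0.4·0.2000 / (0.4·0.2000 + 0.7·0.8000) ≈ 0.1250
After a second stylistic marker='absent': P(author N) = 0.65·0.1250 / (0.65·0.1250 + 0.8·0.8750) ≈ 0.1040
After a second stylistic marker='present': P(author N) = 0.35·0.1040 / (0.35·0.1040 + 0.2·0.8960) ≈ 0.1688
After a stylometric feature='present': P(author N) = 0.4·0.1688 / (0.4·0.1688 + 0.7·0.8312) ≈ 0.1040
After a stylometric feature='absent': P(author N) = 0.6·0.1040 / (0.6·0.1040 + 0.3·0.8960) ≈ 0.1884
After a second stylistic marker='present': P(author N) = 0.35·0.1884 / (0.35·0.1884 + 0.2·0.8116) ≈ 0.2889

0.2889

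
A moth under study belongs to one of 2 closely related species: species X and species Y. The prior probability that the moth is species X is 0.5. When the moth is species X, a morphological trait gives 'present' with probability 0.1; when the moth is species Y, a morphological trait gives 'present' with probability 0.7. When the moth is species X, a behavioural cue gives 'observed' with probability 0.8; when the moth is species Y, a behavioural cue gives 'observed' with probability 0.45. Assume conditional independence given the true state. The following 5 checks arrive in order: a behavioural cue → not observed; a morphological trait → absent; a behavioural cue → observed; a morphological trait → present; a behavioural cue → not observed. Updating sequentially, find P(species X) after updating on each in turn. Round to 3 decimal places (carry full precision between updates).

After a behavioural cue='not observed': P(species X) = 0.2·0.5000 / (0.2·0.5000 + 0.55·0.5000) ≈ 0.2667
After a morphological trait='absent': P(species X) = 0.9·0.2667 / (0.9·0.2667 + 0.3·0.7333) ≈ 0.5217
After a behavioural cue='observed': P(species X) = 0.8·0.5217 / (0.8·0.5217 + 0.45·0.4783) ≈ 0.6598
After a morphological trait='present': P(species X) = 0.1·0.6598 / (0.1·0.6598 + 0.7·0.3402) ≈ 0.2169
After a behavioural cue='not observed': P(species X) = 0.2·0.2169 / (0.2·0.2169 + 0.55·0.7831) ≈ 0.0915

0.092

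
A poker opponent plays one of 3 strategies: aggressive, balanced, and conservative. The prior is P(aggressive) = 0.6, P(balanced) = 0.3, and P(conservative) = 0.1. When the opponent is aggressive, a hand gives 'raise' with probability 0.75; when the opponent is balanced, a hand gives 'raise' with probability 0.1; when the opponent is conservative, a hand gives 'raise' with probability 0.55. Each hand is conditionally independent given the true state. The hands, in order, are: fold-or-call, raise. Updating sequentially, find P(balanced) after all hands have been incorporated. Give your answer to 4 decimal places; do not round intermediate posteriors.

After 'fold-or-call': normaliser = 0.25·0.6000 + 0.9·0.3000 + 0.45·0.1000; P(aggressive) ≈ 0.3226, P(balanced) ≈ 0.5806, P(conservative) ≈ 0.0968
After 'raise': normaliser = 0.75·0.3226 + 0.1·0.5806 + 0.55·0.0968; P(aggressive) ≈ 0.6849, P(balanced) ≈ 0.1644, P(conservative) ≈ 0.1507

0.1644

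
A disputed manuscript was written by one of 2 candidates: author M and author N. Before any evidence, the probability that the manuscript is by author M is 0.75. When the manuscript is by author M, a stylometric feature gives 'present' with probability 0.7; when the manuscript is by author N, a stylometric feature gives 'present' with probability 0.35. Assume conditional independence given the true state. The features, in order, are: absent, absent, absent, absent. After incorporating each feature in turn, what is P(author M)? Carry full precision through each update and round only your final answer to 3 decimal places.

0.120

After 'absent': P(author M) = 0.3·0.7500 / (0.3·0.7500 + 0.65·0.2500) ≈ 0.5806
After 'absent': P(author M) = 0.3·0.5806 / (0.3·0.5806 + 0.65·0.4194) ≈ 0.3899
After 'absent': P(author M) = 0.3·0.3899 / (0.3·0.3899 + 0.65·0.6101) ≈ 0.2278
After 'absent': P(author M) = 0.3·0.2278 / (0.3·0.2278 + 0.65·0.7722) ≈ 0.1198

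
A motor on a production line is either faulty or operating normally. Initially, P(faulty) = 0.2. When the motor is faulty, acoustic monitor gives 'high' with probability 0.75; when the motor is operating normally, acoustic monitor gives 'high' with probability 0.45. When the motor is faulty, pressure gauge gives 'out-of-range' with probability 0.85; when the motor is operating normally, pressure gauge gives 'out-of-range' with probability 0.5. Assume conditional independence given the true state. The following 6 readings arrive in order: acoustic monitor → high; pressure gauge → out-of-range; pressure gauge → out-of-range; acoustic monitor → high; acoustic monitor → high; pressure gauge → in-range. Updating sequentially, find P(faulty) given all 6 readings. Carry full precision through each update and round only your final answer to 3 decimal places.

0.501

After acoustic monitor='high': P(faulty) = 0.75·0.2000 / (0.75·0.2000 + 0.45·0.8000) ≈ 0.2941
After pressure gauge='out-of-range': P(faulty) = 0.85·0.2941 / (0.85·0.2941 + 0.5·0.7059) ≈ 0.4146
After pressure gauge='out-of-range': P(faulty) = 0.85·0.4146 / (0.85·0.4146 + 0.5·0.5854) ≈ 0.5463
After acoustic monitor='high': P(faulty) = 0.75·0.5463 / (0.75·0.5463 + 0.45·0.4537) ≈ 0.6674
After acoustic monitor='high': P(faulty) = 0.75·0.6674 / (0.75·0.6674 + 0.45·0.3326) ≈ 0.7698
After pressure gauge='in-range': P(faulty) = 0.15·0.7698 / (0.15·0.7698 + 0.5·0.2302) ≈ 0.5009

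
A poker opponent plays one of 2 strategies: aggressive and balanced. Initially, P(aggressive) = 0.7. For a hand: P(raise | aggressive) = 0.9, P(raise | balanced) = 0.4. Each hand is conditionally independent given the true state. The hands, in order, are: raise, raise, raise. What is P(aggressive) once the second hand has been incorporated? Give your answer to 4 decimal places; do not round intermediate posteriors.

0.9220

Each posterior becomes the prior for the next update.
After 'raise': P(aggressive) = 0.9·0.7000 / (0.9·0.7000 + 0.4·0.3000) ≈ 0.8400
After 'raise': P(aggressive) = 0.9·0.8400 / (0.9·0.8400 + 0.4·0.1600) ≈ 0.9220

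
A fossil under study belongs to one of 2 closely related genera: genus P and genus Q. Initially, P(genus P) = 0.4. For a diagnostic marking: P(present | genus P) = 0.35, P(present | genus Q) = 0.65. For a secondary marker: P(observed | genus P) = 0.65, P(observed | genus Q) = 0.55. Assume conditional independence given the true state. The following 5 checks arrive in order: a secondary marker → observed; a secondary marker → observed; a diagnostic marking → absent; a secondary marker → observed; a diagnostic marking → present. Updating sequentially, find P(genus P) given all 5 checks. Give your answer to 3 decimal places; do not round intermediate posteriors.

0.524

Apply Bayes' rule sequentially, carrying P(genus P) forward.
After a secondary marker='observed': P(genus P) = 0.65·0.4000 / (0.65·0.4000 + 0.55·0.6000) ≈ 0.4407
After a secondary marker='observed': P(genus P) = 0.65·0.4407 / (0.65·0.4407 + 0.55·0.5593) ≈ 0.4822
After a diagnostic marking='absent': P(genus P) = 0.65·0.4822 / (0.65·0.4822 + 0.35·0.5178) ≈ 0.6336
After a secondary marker='observed': P(genus P) = 0.65·0.6336 / (0.65·0.6336 + 0.55·0.3664) ≈ 0.6714
After a diagnostic marking='present': P(genus P) = 0.35·0.6714 / (0.35·0.6714 + 0.65·0.3286) ≈ 0.5239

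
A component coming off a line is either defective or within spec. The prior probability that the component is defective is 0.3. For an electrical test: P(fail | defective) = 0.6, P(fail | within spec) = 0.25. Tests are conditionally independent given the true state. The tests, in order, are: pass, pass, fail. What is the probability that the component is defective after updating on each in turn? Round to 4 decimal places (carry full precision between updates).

0.2263

Apply Bayes' rule sequentially, carrying P(defective) forward.
After 'pass': P(defective) = 0.4·0.3000 / (0.4·0.3000 + 0.75·0.7000) ≈ 0.1860
After 'pass': P(defective) = 0.4·0.1860 / (0.4·0.1860 + 0.75·0.8140) ≈ 0.1087
After 'fail': P(defective) = 0.6·0.1087 / (0.6·0.1087 + 0.25·0.8913) ≈ 0.2263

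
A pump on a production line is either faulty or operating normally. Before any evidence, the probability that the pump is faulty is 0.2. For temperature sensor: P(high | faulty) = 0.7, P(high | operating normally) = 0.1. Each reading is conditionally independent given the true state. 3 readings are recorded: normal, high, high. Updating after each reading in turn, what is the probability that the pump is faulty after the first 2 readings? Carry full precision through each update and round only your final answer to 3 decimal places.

0.368

After 'normal': P(faulty) = 0.3·0.2000 / (0.3·0.2000 + 0.9·0.8000) ≈ 0.0769
After 'high': P(faulty) = 0.7·0.0769 / (0.7·0.0769 + 0.1·0.9231) ≈ 0.3684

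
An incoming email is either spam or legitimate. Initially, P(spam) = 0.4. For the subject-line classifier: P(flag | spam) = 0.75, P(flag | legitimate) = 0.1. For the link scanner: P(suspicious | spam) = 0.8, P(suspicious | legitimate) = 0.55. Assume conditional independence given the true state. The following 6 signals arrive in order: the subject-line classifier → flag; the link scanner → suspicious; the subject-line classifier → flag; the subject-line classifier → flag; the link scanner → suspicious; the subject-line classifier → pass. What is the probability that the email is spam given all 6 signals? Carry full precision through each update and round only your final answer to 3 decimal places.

0.994

After the subject-line classifier='flag': P(spam) = 0.75·0.4000 / (0.75·0.4000 + 0.1·0.6000) ≈ 0.8333
After the link scanner='suspicious': P(spam) = 0.8·0.8333 / (0.8·0.8333 + 0.55·0.1667) ≈ 0.8791
After the subject-line classifier='flag': P(spam) = 0.75·0.8791 / (0.75·0.8791 + 0.1·0.1209) ≈ 0.9820
After the subject-line classifier='flag': P(spam) = 0.75·0.9820 / (0.75·0.9820 + 0.1·0.0180) ≈ 0.9976
After the link scanner='suspicious': P(spam) = 0.8·0.9976 / (0.8·0.9976 + 0.55·0.0024) ≈ 0.9983
After the subject-line classifier='pass': P(spam) = 0.25·0.9983 / (0.25·0.9983 + 0.9·0.0017) ≈ 0.9940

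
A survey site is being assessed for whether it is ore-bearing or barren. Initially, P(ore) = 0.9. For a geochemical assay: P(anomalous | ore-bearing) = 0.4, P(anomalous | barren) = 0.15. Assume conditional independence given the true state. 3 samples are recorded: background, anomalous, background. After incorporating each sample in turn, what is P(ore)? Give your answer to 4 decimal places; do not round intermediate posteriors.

Apply Bayes' rule sequentially, carrying P(ore) forward.
After 'background': P(ore) = 0.6·0.9000 / (0.6·0.9000 + 0.85·0.1000) ≈ 0.8640
After 'anomalous': P(ore) = 0.4·0.8640 / (0.4·0.8640 + 0.15·0.1360) ≈ 0.9443
After 'background': P(ore) = 0.6·0.9443 / (0.6·0.9443 + 0.85·0.0557) ≈ 0.9228

0.9228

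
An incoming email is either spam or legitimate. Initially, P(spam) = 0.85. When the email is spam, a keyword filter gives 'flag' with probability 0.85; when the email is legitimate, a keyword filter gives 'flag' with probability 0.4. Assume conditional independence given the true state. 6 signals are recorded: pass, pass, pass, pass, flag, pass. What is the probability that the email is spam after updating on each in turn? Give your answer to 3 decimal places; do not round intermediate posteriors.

After 'pass': P(spam) = 0.15·0.8500 / (0.15·0.8500 + 0.6·0.1500) ≈ 0.5862
After 'pass': P(spam) = 0.15·0.5862 / (0.15·0.5862 + 0.6·0.4138) ≈ 0.2615
After 'pass': P(spam) = 0.15·0.2615 / (0.15·0.2615 + 0.6·0.7385) ≈ 0.0813
After 'pass': P(spam) = 0.15·0.0813 / (0.15·0.0813 + 0.6·0.9187) ≈ 0.0217
After 'flag': P(spam) = 0.85·0.0217 / (0.85·0.0217 + 0.4·0.9783) ≈ 0.0449
After 'pass': P(spam) = 0.15·0.0449 / (0.15·0.0449 + 0.6·0.9551) ≈ 0.0116

0.012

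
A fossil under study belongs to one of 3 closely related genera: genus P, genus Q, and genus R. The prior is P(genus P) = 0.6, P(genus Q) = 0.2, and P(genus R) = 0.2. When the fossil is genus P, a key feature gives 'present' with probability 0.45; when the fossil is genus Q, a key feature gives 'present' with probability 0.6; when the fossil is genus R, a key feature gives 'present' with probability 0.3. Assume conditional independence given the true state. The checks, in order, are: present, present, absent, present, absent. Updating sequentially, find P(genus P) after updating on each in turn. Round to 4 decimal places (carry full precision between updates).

0.6338

Each posterior becomes the prior for the next update.
After 'present': normaliser = 0.45·0.6000 + 0.6·0.2000 + 0.3·0.2000; P(genus P) ≈ 0.6000, P(genus Q) ≈ 0.2667, P(genus R) ≈ 0.1333
After 'present': normaliser = 0.45·0.6000 + 0.6·0.2667 + 0.3·0.1333; P(genus P) ≈ 0.5745, P(genus Q) ≈ 0.3404, P(genus R) ≈ 0.0851
After 'absent': normaliser = 0.55·0.5745 + 0.4·0.3404 + 0.7·0.0851; P(genus P) ≈ 0.6175, P(genus Q) ≈ 0.2661, P(genus R) ≈ 0.1164
After 'present': normaliser = 0.45·0.6175 + 0.6·0.2661 + 0.3·0.1164; P(genus P) ≈ 0.5881, P(genus Q) ≈ 0.3380, P(genus R) ≈ 0.0739
After 'absent': normaliser = 0.55·0.5881 + 0.4·0.3380 + 0.7·0.0739; P(genus P) ≈ 0.6338, P(genus Q) ≈ 0.2649, P(genus R) ≈ 0.1014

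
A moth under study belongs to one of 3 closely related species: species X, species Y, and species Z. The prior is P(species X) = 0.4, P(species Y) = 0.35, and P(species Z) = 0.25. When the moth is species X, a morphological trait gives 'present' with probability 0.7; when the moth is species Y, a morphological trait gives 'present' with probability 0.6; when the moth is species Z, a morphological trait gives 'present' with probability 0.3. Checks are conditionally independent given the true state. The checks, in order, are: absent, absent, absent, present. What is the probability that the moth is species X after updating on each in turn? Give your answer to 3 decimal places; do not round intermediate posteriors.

Each posterior becomes the prior for the next update.
After 'absent': normaliser = 0.3·0.4000 + 0.4·0.3500 + 0.7·0.2500; P(species X) ≈ 0.2759, P(species Y) ≈ 0.3218, P(species Z) ≈ 0.4023
After 'absent': normaliser = 0.3·0.2759 + 0.4·0.3218 + 0.7·0.4023; P(species X) ≈ 0.1678, P(species Y) ≈ 0.2611, P(species Z) ≈ 0.5711
After 'absent': normaliser = 0.3·0.1678 + 0.4·0.2611 + 0.7·0.5711; P(species X) ≈ 0.0908, P(species Y) ≈ 0.1883, P(species Z) ≈ 0.7209
After 'present': normaliser = 0.7·0.0908 + 0.6·0.1883 + 0.3·0.7209; P(species X) ≈ 0.1618, P(species Y) ≈ 0.2876, P(species Z) ≈ 0.5506

0.162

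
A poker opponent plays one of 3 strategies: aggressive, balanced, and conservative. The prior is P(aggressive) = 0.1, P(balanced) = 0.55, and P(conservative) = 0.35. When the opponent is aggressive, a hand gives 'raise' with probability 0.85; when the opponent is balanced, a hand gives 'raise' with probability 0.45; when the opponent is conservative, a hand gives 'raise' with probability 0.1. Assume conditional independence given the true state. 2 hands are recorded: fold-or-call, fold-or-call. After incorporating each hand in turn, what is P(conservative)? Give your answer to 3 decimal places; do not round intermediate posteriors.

0.627

After 'fold-or-call': normaliser = 0.15·0.1000 + 0.55·0.5500 + 0.9·0.3500; P(aggressive) ≈ 0.0237, P(balanced) ≈ 0.4783, P(conservative) ≈ 0.4980
After 'fold-or-call': normaliser = 0.15·0.0237 + 0.55·0.4783 + 0.9·0.4980; P(aggressive) ≈ 0.0050, P(balanced) ≈ 0.3680, P(conservative) ≈ 0.6270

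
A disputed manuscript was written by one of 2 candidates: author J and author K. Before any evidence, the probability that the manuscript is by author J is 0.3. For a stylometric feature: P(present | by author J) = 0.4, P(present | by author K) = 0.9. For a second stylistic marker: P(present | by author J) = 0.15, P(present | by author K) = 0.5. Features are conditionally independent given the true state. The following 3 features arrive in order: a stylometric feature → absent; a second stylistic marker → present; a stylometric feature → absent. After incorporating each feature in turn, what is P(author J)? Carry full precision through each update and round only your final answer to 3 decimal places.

After a stylometric feature='absent': P(author J) = 0.6·0.3000 / (0.6·0.3000 + 0.1·0.7000) ≈ 0.7200
After a second stylistic marker='present': P(author J) = 0.15·0.7200 / (0.15·0.7200 + 0.5·0.2800) ≈ 0.4355
After a stylometric feature='absent': P(author J) = 0.6·0.4355 / (0.6·0.4355 + 0.1·0.5645) ≈ 0.8223

0.822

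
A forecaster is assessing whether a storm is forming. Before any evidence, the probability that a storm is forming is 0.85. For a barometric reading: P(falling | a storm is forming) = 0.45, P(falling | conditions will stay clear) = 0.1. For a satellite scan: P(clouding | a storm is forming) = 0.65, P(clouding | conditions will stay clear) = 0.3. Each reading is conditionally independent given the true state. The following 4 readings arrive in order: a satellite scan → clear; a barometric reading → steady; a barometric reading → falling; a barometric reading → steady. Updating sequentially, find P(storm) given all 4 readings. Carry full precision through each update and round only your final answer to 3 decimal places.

0.826

Each posterior becomes the prior for the next update.
After a satellite scan='clear': P(storm) = 0.35·0.8500 / (0.35·0.8500 + 0.7·0.1500) ≈ 0.7391
After a barometric reading='steady': P(storm) = 0.55·0.7391 / (0.55·0.7391 + 0.9·0.2609) ≈ 0.6339
After a barometric reading='falling': P(storm) = 0.45·0.6339 / (0.45·0.6339 + 0.1·0.3661) ≈ 0.8863
After a barometric reading='steady': P(storm) = 0.55·0.8863 / (0.55·0.8863 + 0.9·0.1137) ≈ 0.8264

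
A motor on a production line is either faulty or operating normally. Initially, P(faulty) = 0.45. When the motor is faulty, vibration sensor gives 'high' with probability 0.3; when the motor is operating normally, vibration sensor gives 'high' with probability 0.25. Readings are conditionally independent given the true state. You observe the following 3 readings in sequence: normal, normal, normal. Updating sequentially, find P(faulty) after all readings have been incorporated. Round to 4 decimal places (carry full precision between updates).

0.3995

After 'normal': P(faulty) = 0.7·0.4500 / (0.7·0.4500 + 0.75·0.5500) ≈ 0.4330
After 'normal': P(faulty) = 0.7·0.4330 / (0.7·0.4330 + 0.75·0.5670) ≈ 0.4161
After 'normal': P(faulty) = 0.7·0.4161 / (0.7·0.4161 + 0.75·0.5839) ≈ 0.3995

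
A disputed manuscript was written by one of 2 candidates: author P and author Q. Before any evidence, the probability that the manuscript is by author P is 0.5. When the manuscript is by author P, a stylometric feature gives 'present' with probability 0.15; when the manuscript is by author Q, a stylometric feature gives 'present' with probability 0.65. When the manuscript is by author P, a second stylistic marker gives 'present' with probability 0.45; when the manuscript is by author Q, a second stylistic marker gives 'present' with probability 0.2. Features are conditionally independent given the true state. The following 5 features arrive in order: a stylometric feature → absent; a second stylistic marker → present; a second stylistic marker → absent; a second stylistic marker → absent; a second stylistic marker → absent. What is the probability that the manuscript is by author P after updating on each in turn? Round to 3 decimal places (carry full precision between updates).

0.640

Each posterior becomes the prior for the next update.
After a stylometric feature='absent': P(author P) = 0.85·0.5000 / (0.85·0.5000 + 0.35·0.5000) ≈ 0.7083
After a second stylistic marker='present': P(author P) = 0.45·0.7083 / (0.45·0.7083 + 0.2·0.2917) ≈ 0.8453
After a second stylistic marker='absent': P(author P) = 0.55·0.8453 / (0.55·0.8453 + 0.8·0.1547) ≈ 0.7898
After a second stylistic marker='absent': P(author P) = 0.55·0.7898 / (0.55·0.7898 + 0.8·0.2102) ≈ 0.7209
After a second stylistic marker='absent': P(author P) = 0.55·0.7209 / (0.55·0.7209 + 0.8·0.2791) ≈ 0.6397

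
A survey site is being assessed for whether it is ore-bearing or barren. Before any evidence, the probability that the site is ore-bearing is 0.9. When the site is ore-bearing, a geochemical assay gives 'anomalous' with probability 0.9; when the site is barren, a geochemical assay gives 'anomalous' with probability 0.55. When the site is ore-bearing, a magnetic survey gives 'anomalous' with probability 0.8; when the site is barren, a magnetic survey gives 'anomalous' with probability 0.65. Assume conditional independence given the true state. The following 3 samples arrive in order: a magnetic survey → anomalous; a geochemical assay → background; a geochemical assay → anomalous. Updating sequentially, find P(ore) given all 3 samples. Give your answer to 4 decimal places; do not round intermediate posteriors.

0.8011

After a magnetic survey='anomalous': P(ore) = 0.8·0.9000 / (0.8·0.9000 + 0.65·0.1000) ≈ 0.9172
After a geochemical assay='background': P(ore) = 0.1·0.9172 / (0.1·0.9172 + 0.45·0.0828) ≈ 0.7111
After a geochemical assay='anomalous': P(ore) = 0.9·0.7111 / (0.9·0.7111 + 0.55·0.2889) ≈ 0.8011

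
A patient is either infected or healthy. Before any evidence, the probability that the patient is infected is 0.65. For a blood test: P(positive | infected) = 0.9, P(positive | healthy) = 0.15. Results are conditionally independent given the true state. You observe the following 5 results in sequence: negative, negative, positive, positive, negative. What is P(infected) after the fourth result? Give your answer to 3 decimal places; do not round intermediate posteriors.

0.481

Apply Bayes' rule sequentially, carrying P(infected) forward.
After 'negative': P(infected) = 0.1·0.6500 / (0.1·0.6500 + 0.85·0.3500) ≈ 0.1793
After 'negative': P(infected) = 0.1·0.1793 / (0.1·0.1793 + 0.85·0.8207) ≈ 0.0251
After 'positive': P(infected) = 0.9·0.0251 / (0.9·0.0251 + 0.15·0.9749) ≈ 0.1336
After 'positive': P(infected) = 0.9·0.1336 / (0.9·0.1336 + 0.15·0.8664) ≈ 0.4806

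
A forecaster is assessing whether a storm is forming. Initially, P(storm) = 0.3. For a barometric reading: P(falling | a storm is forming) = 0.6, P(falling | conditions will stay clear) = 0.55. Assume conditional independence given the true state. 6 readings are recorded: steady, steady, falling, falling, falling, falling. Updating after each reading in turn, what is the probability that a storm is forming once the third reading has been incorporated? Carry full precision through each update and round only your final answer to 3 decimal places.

0.270

After 'steady': P(storm) = 0.4·0.3000 / (0.4·0.3000 + 0.45·0.7000) ≈ 0.2759
After 'steady': P(storm) = 0.4·0.2759 / (0.4·0.2759 + 0.45·0.7241) ≈ 0.2530
After 'falling': P(storm) = 0.6·0.2530 / (0.6·0.2530 + 0.55·0.7470) ≈ 0.2698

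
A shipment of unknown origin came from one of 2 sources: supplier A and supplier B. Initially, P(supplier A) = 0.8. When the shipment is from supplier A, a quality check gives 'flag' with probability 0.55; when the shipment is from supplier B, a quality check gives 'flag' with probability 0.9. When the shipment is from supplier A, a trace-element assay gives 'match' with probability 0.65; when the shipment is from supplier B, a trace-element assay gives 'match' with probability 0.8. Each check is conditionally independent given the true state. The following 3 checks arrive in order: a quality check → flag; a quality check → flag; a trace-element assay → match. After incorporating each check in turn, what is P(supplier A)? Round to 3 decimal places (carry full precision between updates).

After a quality check='flag': P(supplier A) = 0.55·0.8000 / (0.55·0.8000 + 0.9·0.2000) ≈ 0.7097
After a quality check='flag': P(supplier A) = 0.55·0.7097 / (0.55·0.7097 + 0.9·0.2903) ≈ 0.5990
After a trace-element assay='match': P(supplier A) = 0.65·0.5990 / (0.65·0.5990 + 0.8·0.4010) ≈ 0.5483

0.548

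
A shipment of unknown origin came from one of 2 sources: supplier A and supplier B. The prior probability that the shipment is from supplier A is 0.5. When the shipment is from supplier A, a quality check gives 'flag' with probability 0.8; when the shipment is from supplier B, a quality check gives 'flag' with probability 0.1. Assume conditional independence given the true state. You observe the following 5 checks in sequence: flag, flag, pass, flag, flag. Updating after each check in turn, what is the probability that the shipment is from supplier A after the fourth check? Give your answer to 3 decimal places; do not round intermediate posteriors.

0.991

Apply Bayes' rule sequentially, carrying P(supplier A) forward.
After 'flag': P(supplier A) = 0.8·0.5000 / (0.8·0.5000 + 0.1·0.5000) ≈ 0.8889
After 'flag': P(supplier A) = 0.8·0.8889 / (0.8·0.8889 + 0.1·0.1111) ≈ 0.9846
After 'pass': P(supplier A) = 0.2·0.9846 / (0.2·0.9846 + 0.9·0.0154) ≈ 0.9343
After 'flag': P(supplier A) = 0.8·0.9343 / (0.8·0.9343 + 0.1·0.0657) ≈ 0.9913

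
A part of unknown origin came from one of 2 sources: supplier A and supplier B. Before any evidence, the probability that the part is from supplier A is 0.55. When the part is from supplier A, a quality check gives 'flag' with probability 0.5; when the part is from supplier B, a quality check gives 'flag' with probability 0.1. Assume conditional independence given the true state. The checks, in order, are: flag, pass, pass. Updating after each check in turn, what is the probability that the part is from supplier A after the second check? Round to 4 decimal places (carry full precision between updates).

Apply Bayes' rule sequentially, carrying P(supplier A) forward.
After 'flag': P(supplier A) = 0.5·0.5500 / (0.5·0.5500 + 0.1·0.4500) ≈ 0.8594
After 'pass': P(supplier A) = 0.5·0.8594 / (0.5·0.8594 + 0.9·0.1406) ≈ 0.7725

0.7725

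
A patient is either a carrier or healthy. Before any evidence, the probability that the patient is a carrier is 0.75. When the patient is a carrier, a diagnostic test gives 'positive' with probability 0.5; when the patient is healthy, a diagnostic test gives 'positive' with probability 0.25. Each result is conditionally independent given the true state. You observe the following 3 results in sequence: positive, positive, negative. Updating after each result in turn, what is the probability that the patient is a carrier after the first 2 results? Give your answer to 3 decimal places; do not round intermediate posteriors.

Each posterior becomes the prior for the next update.
After 'positive': P(carrier) = 0.5·0.7500 / (0.5·0.7500 + 0.25·0.2500) ≈ 0.8571
After 'positive': P(carrier) = 0.5·0.8571 / (0.5·0.8571 + 0.25·0.1429) ≈ 0.9231

0.923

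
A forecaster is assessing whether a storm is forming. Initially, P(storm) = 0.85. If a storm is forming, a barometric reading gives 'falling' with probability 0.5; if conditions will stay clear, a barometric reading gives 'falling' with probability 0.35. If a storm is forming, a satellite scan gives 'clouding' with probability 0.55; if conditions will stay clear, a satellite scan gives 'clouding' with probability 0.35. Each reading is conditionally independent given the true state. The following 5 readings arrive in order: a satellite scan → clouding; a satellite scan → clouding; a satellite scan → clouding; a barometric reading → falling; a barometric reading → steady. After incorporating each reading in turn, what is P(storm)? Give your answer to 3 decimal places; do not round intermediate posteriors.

Each posterior becomes the prior for the next update.
After a satellite scan='clouding': P(storm) = 0.55·0.8500 / (0.55·0.8500 + 0.35·0.1500) ≈ 0.8990
After a satellite scan='clouding': P(storm) = 0.55·0.8990 / (0.55·0.8990 + 0.35·0.1010) ≈ 0.9333
After a satellite scan='clouding': P(storm) = 0.55·0.9333 / (0.55·0.9333 + 0.35·0.0667) ≈ 0.9565
After a barometric reading='falling': P(storm) = 0.5·0.9565 / (0.5·0.9565 + 0.35·0.0435) ≈ 0.9691
After a barometric reading='steady': P(storm) = 0.5·0.9691 / (0.5·0.9691 + 0.65·0.0309) ≈ 0.9603

0.960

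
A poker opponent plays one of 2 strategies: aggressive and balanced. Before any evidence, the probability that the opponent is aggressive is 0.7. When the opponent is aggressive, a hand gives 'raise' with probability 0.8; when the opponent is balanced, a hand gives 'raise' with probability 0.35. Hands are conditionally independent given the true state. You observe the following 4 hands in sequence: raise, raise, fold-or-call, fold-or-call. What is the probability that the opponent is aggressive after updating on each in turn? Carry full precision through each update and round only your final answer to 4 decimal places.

After 'raise': P(aggressive) = 0.8·0.7000 / (0.8·0.7000 + 0.35·0.3000) ≈ 0.8421
After 'raise': P(aggressive) = 0.8·0.8421 / (0.8·0.8421 + 0.35·0.1579) ≈ 0.9242
After 'fold-or-call': P(aggressive) = 0.2·0.9242 / (0.2·0.9242 + 0.65·0.0758) ≈ 0.7895
After 'fold-or-call': P(aggressive) = 0.2·0.7895 / (0.2·0.7895 + 0.65·0.2105) ≈ 0.5358

0.5358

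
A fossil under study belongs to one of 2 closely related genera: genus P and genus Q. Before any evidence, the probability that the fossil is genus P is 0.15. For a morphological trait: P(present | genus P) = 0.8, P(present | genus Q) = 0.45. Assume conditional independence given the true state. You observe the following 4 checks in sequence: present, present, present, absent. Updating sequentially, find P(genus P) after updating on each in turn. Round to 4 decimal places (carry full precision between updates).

0.2650

After 'present': P(genus P) = 0.8·0.1500 / (0.8·0.1500 + 0.45·0.8500) ≈ 0.2388
After 'present': P(genus P) = 0.8·0.2388 / (0.8·0.2388 + 0.45·0.7612) ≈ 0.3580
After 'present': P(genus P) = 0.8·0.3580 / (0.8·0.3580 + 0.45·0.6420) ≈ 0.4979
After 'absent': P(genus P) = 0.2·0.4979 / (0.2·0.4979 + 0.55·0.5021) ≈ 0.2650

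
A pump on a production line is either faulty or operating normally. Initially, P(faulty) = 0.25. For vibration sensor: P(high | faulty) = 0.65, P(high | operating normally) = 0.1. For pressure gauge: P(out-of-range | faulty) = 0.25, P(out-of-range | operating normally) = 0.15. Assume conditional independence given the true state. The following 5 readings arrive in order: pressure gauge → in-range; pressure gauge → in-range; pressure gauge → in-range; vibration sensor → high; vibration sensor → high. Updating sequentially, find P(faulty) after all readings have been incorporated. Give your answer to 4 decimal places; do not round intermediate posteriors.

After pressure gauge='in-range': P(faulty) = 0.75·0.2500 / (0.75·0.2500 + 0.85·0.7500) ≈ 0.2273
After pressure gauge='in-range': P(faulty) = 0.75·0.2273 / (0.75·0.2273 + 0.85·0.7727) ≈ 0.2060
After pressure gauge='in-range': P(faulty) = 0.75·0.2060 / (0.75·0.2060 + 0.85·0.7940) ≈ 0.1863
After vibration sensor='high': P(faulty) = 0.65·0.1863 / (0.65·0.1863 + 0.1·0.8137) ≈ 0.5981
After vibration sensor='high': P(faulty) = 0.65·0.5981 / (0.65·0.5981 + 0.1·0.4019) ≈ 0.9063

0.9063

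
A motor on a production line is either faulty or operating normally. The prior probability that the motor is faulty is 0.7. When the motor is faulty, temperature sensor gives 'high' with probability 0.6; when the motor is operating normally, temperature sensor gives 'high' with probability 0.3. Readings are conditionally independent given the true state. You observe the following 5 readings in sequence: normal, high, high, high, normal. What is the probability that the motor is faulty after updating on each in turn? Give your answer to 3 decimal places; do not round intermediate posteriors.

After 'normal': P(faulty) = 0.4·0.7000 / (0.4·0.7000 + 0.7·0.3000) ≈ 0.5714
After 'high': P(faulty) = 0.6·0.5714 / (0.6·0.5714 + 0.3·0.4286) ≈ 0.7273
After 'high': P(faulty) = 0.6·0.7273 / (0.6·0.7273 + 0.3·0.2727) ≈ 0.8421
After 'high': P(faulty) = 0.6·0.8421 / (0.6·0.8421 + 0.3·0.1579) ≈ 0.9143
After 'normal': P(faulty) = 0.4·0.9143 / (0.4·0.9143 + 0.7·0.0857) ≈ 0.8591

0.859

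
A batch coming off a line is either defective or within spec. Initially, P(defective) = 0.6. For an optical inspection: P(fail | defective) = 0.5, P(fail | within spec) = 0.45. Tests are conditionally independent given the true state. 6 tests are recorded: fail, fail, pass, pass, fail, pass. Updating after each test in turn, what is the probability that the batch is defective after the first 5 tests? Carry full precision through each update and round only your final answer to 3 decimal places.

0.630

After 'fail': P(defective) = 0.5·0.6000 / (0.5·0.6000 + 0.45·0.4000) ≈ 0.6250
After 'fail': P(defective) = 0.5·0.6250 / (0.5·0.6250 + 0.45·0.3750) ≈ 0.6494
After 'pass': P(defective) = 0.5·0.6494 / (0.5·0.6494 + 0.55·0.3506) ≈ 0.6274
After 'pass': P(defective) = 0.5·0.6274 / (0.5·0.6274 + 0.55·0.3726) ≈ 0.6048
After 'fail': P(defective) = 0.5·0.6048 / (0.5·0.6048 + 0.45·0.3952) ≈ 0.6297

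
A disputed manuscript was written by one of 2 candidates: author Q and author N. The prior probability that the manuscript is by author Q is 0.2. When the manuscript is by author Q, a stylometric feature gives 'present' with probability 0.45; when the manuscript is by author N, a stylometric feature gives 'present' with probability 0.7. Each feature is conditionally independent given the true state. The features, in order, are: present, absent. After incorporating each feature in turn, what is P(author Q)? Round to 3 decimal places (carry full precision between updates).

0.228

After 'present': P(author Q) = 0.45·0.2000 / (0.45·0.2000 + 0.7·0.8000) ≈ 0.1385
After 'absent': P(author Q) = 0.55·0.1385 / (0.55·0.1385 + 0.3·0.8615) ≈ 0.2276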